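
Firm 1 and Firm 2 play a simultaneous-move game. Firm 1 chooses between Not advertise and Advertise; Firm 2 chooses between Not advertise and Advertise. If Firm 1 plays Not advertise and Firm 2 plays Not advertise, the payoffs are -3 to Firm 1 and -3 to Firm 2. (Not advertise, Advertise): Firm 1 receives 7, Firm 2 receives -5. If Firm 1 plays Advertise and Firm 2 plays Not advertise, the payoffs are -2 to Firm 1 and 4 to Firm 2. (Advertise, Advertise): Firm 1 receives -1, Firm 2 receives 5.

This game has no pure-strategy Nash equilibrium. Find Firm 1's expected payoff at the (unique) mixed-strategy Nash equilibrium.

Firm 1's indifference between Not advertise and Advertise determines Firm 2's mixing probability q:
  Firm 1's payoff to Not advertise: q·(-3) + (1−q)·7 = -10q + 7
  Firm 1's payoff to Advertise: q·(-2) + (1−q)·(-1) = -q - 1
  -10q + 7 = -q - 1  ⇒  -9q = -8  ⇒  q = 8/9.
At equilibrium Firm 1 is indifferent across rows, so Firm 1's payoff equals the payoff from Not advertise: (8/9)·(-3) + (1/9)·7 = -17/9.

-17/9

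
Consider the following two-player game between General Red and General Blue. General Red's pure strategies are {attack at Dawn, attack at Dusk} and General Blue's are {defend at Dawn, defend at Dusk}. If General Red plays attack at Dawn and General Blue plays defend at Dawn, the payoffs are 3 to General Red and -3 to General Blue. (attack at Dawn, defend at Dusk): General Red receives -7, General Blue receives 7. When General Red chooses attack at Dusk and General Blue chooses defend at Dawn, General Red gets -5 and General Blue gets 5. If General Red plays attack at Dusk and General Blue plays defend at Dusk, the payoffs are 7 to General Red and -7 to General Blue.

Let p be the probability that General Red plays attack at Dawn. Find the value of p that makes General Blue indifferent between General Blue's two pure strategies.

p = 6/11

General Red's mix must leave General Blue indifferent between defend at Dawn and defend at Dusk.
  General Blue's payoff to defend at Dawn: p·(-3) + (1−p)·5 = -8p + 5
  General Blue's payoff to defend at Dusk: p·7 + (1−p)·(-7) = 14p - 7
  -8p + 5 = 14p - 7  ⇒  -22p = -12  ⇒  p = 6/11.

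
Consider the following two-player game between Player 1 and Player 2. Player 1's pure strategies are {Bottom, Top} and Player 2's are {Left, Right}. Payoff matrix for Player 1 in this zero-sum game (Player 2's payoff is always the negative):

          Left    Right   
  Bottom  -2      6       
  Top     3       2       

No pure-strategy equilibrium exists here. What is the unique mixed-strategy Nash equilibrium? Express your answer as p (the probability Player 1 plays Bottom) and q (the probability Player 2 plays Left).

p = 1/9, q = 4/9

Player 2's indifference between Left and Right determines Player 1's mixing probability p:
  Player 2's expected payoff from Left: p·2 + (1−p)·(-3) = 5p - 3
  Player 2's expected payoff from Right: p·(-6) + (1−p)·(-2) = -4p - 2
  5p - 3 = -4p - 2  ⇒  9p = 1  ⇒  p = 1/9.
Set Player 1's expected payoff from Bottom equal to that from Top:
  Player 1's expected payoff from Bottom: q·(-2) + (1−q)·6 = -8q + 6
  Player 1's expected payoff from Top: q·3 + (1−q)·2 = q + 2
  -8q + 6 = q + 2  ⇒  -9q = -4  ⇒  q = 4/9.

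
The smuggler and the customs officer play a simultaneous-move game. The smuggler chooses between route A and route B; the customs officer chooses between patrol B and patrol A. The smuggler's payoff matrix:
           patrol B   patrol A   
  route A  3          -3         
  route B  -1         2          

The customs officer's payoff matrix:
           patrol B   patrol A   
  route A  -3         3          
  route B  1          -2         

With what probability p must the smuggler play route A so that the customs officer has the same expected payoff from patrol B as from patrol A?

The customs officer's indifference between patrol B and patrol A determines the smuggler's mixing probability p:
  the customs officer's payoff from patrol B: p·(-3) + (1−p)·1 = -4p + 1
  the customs officer's payoff from patrol A: p·3 + (1−p)·(-2) = 5p - 2
  -4p + 1 = 5p - 2  ⇒  -9p = -3  ⇒  p = 1/3.

p = 1/3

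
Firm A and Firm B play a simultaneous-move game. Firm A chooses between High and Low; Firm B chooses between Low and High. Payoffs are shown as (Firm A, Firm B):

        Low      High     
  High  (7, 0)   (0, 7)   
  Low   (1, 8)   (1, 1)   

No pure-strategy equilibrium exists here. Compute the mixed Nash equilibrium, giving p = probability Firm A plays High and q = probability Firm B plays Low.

p = 1/2, q = 1/7

Set Firm B's expected payoff from Low equal to that from High:
  Firm B's expected payoff from Low: p·0 + (1−p)·8 = -8p + 8
  Firm B's expected payoff from High: p·7 + (1−p)·1 = 6p + 1
  -8p + 8 = 6p + 1  ⇒  -14p = -7  ⇒  p = 1/2.
For Firm A to be willing to mix, Firm A must be indifferent between High and Low, which pins down Firm B's mix.
  Firm A's expected payoff from High: q·7 + (1−q)·0 = 7q
  Firm A's expected payoff from Low: q·1 + (1−q)·1 = 1
  7q = 1  ⇒  7q = 1  ⇒  q = 1/7.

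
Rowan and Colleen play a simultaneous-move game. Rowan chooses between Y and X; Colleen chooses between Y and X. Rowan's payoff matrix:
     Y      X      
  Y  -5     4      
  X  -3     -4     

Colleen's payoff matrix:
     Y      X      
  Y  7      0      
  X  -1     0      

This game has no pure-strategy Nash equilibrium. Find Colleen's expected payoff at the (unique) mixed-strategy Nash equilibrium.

Set Colleen's expected payoff from Y equal to that from X:
  Colleen's payoff from Y: p·7 + (1−p)·(-1) = 8p - 1
  Colleen's payoff from X: p·0 + (1−p)·0 = 0
  8p - 1 = 0  ⇒  8p = 1  ⇒  p = 1/8.
At equilibrium Colleen is indifferent across columns, so Colleen's payoff equals the payoff from Y: (1/8)·7 + (7/8)·(-1) = 0.

0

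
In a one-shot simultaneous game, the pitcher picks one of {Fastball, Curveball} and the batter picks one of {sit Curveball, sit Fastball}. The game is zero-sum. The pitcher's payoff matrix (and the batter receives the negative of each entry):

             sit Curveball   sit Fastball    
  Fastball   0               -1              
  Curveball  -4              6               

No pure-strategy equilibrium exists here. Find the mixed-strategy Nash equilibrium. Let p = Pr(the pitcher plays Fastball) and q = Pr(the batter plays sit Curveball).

p = 10/11, q = 7/11

For the batter to be willing to mix, the batter must be indifferent between sit Curveball and sit Fastball, which pins down the pitcher's mix.
  the batter's payoff to sit Curveball: p·0 + (1−p)·4 = -4p + 4
  the batter's payoff to sit Fastball: p·1 + (1−p)·(-6) = 7p - 6
  -4p + 4 = 7p - 6  ⇒  -11p = -10  ⇒  p = 10/11.
Set the pitcher's expected payoff from Fastball equal to that from Curveball:
  the pitcher's payoff from Fastball: q·0 + (1−q)·(-1) = q - 1
  the pitcher's payoff from Curveball: q·(-4) + (1−q)·6 = -10q + 6
  q - 1 = -10q + 6  ⇒  11q = 7  ⇒  q = 7/11.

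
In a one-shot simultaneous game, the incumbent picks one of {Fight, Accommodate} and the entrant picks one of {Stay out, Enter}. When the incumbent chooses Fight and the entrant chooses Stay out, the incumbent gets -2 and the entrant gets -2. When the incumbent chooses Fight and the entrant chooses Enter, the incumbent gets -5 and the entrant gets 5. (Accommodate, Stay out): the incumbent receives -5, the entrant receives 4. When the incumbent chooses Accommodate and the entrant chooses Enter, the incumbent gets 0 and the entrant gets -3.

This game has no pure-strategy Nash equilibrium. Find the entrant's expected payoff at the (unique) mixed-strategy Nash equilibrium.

1

The entrant's indifference between Stay out and Enter determines the incumbent's mixing probability p:
  the entrant's payoff to Stay out: p·(-2) + (1−p)·4 = -6p + 4
  the entrant's payoff to Enter: p·5 + (1−p)·(-3) = 8p - 3
  -6p + 4 = 8p - 3  ⇒  -14p = -7  ⇒  p = 1/2.
At equilibrium the entrant is indifferent across columns, so the entrant's payoff equals the payoff from Stay out: (1/2)·(-2) + (1/2)·4 = 1.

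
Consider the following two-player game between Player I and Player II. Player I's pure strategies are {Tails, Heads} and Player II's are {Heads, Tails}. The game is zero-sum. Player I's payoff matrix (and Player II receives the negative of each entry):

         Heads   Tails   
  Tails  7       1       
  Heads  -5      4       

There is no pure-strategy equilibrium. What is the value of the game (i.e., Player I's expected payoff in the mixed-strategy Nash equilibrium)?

v = 11/5

Player I's indifference between Tails and Heads determines Player II's mixing probability q:
  Player I's payoff to Tails: q·7 + (1−q)·1 = 6q + 1
  Player I's payoff to Heads: q·(-5) + (1−q)·4 = -9q + 4
  6q + 1 = -9q + 4  ⇒  15q = 3  ⇒  q = 1/5.
The value is Player I's expected payoff against this mix (using Tails): (1/5)·7 + (4/5)·1 = 11/5.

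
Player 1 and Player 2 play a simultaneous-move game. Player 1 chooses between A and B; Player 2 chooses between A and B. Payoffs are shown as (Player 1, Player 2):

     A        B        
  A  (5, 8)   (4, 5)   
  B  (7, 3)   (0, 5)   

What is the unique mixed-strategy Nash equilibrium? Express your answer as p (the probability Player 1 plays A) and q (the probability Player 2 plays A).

p = 2/5, q = 2/3

Player 1's mix must leave Player 2 indifferent between A and B.
  Player 2's expected payoff from A: p·8 + (1−p)·3 = 5p + 3
  Player 2's expected payoff from B: p·5 + (1−p)·5 = 5
  5p + 3 = 5  ⇒  5p = 2  ⇒  p = 2/5.
Player 1's indifference between A and B determines Player 2's mixing probability q:
  Player 1's expected payoff from A: q·5 + (1−q)·4 = q + 4
  Player 1's expected payoff from B: q·7 + (1−q)·0 = 7q
  q + 4 = 7q  ⇒  -6q = -4  ⇒  q = 2/3.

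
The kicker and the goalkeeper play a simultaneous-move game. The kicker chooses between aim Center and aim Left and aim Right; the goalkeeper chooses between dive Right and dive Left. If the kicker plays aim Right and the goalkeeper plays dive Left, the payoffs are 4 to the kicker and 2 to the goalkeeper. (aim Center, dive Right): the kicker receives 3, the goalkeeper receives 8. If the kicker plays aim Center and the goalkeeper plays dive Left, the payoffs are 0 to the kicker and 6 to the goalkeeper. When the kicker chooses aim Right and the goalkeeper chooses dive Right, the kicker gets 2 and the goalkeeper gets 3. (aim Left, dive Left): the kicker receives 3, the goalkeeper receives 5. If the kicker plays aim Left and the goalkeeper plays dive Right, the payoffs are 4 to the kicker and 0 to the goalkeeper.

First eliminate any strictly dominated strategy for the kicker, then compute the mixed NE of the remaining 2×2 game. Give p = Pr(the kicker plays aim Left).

p = 1/6

The kicker's strategy aim Center is strictly dominated by aim Left: 4 > 3 and 3 > 0. Eliminate aim Center.
The kicker's mix must leave the goalkeeper indifferent between dive Right and dive Left.
  the goalkeeper's expected payoff from dive Right: p·0 + (1−p)·3 = -3p + 3
  the goalkeeper's expected payoff from dive Left: p·5 + (1−p)·2 = 3p + 2
  -3p + 3 = 3p + 2  ⇒  -6p = -1  ⇒  p = 1/6.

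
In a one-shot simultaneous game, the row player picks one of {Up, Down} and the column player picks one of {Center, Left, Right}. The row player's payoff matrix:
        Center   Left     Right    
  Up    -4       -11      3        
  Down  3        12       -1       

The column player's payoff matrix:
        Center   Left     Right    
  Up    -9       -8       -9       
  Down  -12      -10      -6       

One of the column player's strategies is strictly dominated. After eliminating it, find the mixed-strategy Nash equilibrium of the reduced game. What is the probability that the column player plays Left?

q = 4/27

The column player's strategy Center is strictly dominated by Left: -8 > -9 and -10 > -12. Eliminate Center.
Set the row player's expected payoff from Up equal to that from Down:
  the row player's payoff from Up: q·(-11) + (1−q)·3 = -14q + 3
  the row player's payoff from Down: q·12 + (1−q)·(-1) = 13q - 1
  -14q + 3 = 13q - 1  ⇒  -27q = -4  ⇒  q = 4/27.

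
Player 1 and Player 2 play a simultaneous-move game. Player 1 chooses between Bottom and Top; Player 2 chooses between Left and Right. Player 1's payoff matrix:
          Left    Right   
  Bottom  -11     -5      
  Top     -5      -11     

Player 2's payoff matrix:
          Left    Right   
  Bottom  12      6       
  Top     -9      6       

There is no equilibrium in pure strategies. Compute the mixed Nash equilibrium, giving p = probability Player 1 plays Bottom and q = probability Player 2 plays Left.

Set Player 2's expected payoff from Left equal to that from Right:
  Player 2's payoff to Left: p·12 + (1−p)·(-9) = 21p - 9
  Player 2's payoff to Right: p·6 + (1−p)·6 = 6
  21p - 9 = 6  ⇒  21p = 15  ⇒  p = 5/7.
Player 2's mix must leave Player 1 indifferent between Bottom and Top.
  Player 1's payoff from Bottom: q·(-11) + (1−q)·(-5) = -6q - 5
  Player 1's payoff from Top: q·(-5) + (1−q)·(-11) = 6q - 11
  -6q - 5 = 6q - 11  ⇒  -12q = -6  ⇒  q = 1/2.

p = 5/7, q = 1/2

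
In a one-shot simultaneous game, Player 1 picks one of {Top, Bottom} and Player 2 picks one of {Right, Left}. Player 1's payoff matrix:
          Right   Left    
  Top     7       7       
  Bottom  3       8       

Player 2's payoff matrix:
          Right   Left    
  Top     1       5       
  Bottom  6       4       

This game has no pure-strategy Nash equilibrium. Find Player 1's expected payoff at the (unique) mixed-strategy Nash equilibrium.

Set Player 1's expected payoff from Top equal to that from Bottom:
  Player 1's expected payoff from Top: q·7 + (1−q)·7 = 7
  Player 1's expected payoff from Bottom: q·3 + (1−q)·8 = -5q + 8
  7 = -5q + 8  ⇒  5q = 1  ⇒  q = 1/5.
At equilibrium Player 1 is indifferent across rows, so Player 1's payoff equals the payoff from Top: (1/5)·7 + (4/5)·7 = 7.

7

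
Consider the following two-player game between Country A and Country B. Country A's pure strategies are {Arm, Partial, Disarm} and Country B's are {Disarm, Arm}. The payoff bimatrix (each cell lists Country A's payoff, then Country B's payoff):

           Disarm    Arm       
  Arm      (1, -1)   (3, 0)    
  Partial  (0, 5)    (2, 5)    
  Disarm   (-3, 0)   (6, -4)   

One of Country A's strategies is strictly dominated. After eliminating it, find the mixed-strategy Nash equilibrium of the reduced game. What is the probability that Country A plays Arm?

p = 4/5

Country A's strategy Partial is strictly dominated by Arm: 1 > 0 and 3 > 2. Eliminate Partial.
Country A's mix must leave Country B indifferent between Disarm and Arm.
  Country B's payoff from Disarm: p·(-1) + (1−p)·0 = -p
  Country B's payoff from Arm: p·0 + (1−p)·(-4) = 4p - 4
  -p = 4p - 4  ⇒  -5p = -4  ⇒  p = 4/5.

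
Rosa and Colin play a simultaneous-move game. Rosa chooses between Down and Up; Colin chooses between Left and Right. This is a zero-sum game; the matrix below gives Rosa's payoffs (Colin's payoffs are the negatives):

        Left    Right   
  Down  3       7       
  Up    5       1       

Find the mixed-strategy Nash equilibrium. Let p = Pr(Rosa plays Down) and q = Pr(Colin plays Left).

p = 1/2, q = 3/4

Colin's indifference between Left and Right determines Rosa's mixing probability p:
  Colin's payoff to Left: p·(-3) + (1−p)·(-5) = 2p - 5
  Colin's payoff to Right: p·(-7) + (1−p)·(-1) = -6p - 1
  2p - 5 = -6p - 1  ⇒  8p = 4  ⇒  p = 1/2.
Rosa's indifference between Down and Up determines Colin's mixing probability q:
  Rosa's payoff to Down: q·3 + (1−q)·7 = -4q + 7
  Rosa's payoff to Up: q·5 + (1−q)·1 = 4q + 1
  -4q + 7 = 4q + 1  ⇒  -8q = -6  ⇒  q = 3/4.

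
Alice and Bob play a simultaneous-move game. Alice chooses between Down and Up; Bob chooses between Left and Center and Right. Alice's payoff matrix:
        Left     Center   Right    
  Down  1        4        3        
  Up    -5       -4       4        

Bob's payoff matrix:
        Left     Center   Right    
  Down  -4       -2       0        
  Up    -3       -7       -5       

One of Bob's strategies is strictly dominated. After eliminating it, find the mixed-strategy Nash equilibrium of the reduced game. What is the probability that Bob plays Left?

q = 1/7

Bob's strategy Center is strictly dominated by Right: 0 > -2 and -5 > -7. Eliminate Center.
In a mixed equilibrium Alice is indifferent between Down and Up; this condition fixes q.
  Alice's expected payoff from Down: q·1 + (1−q)·3 = -2q + 3
  Alice's expected payoff from Up: q·(-5) + (1−q)·4 = -9q + 4
  -2q + 3 = -9q + 4  ⇒  7q = 1  ⇒  q = 1/7.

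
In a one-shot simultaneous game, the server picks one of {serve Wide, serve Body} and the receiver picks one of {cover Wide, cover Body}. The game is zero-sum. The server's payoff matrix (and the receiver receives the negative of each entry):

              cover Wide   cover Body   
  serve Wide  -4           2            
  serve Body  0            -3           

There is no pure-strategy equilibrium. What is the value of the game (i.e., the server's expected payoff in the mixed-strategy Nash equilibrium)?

Set the server's expected payoff from serve Wide equal to that from serve Body:
  the server's payoff from serve Wide: q·(-4) + (1−q)·2 = -6q + 2
  the server's payoff from serve Body: q·0 + (1−q)·(-3) = 3q - 3
  -6q + 2 = 3q - 3  ⇒  -9q = -5  ⇒  q = 5/9.
The value is the server's expected payoff against this mix (using serve Wide): (5/9)·(-4) + (4/9)·2 = -4/3.

v = -4/3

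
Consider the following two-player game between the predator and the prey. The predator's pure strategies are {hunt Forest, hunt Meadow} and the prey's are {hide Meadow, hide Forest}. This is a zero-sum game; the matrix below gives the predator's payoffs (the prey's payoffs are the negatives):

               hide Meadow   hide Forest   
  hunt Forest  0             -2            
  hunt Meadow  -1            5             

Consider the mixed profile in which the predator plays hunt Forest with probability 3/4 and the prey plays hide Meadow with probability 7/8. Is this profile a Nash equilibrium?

Yes

Check the prey's indifference given the predator's mix p = 3/4:
  payoff from hide Meadow = 1/4; payoff from hide Forest = 1/4 — equal.
Check the predator's indifference given the prey's mix q = 7/8:
  payoff from hunt Forest = -1/4; payoff from hunt Meadow = -1/4 — equal.
Both players are indifferent, so neither can profitably deviate.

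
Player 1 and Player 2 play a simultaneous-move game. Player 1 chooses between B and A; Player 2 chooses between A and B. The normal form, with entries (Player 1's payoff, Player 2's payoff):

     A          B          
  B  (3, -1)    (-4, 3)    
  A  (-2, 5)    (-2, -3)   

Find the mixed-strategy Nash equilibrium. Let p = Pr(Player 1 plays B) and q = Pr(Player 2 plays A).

p = 2/3, q = 2/7

In a mixed equilibrium Player 2 is indifferent between A and B; this condition fixes p.
  Player 2's payoff to A: p·(-1) + (1−p)·5 = -6p + 5
  Player 2's payoff to B: p·3 + (1−p)·(-3) = 6p - 3
  -6p + 5 = 6p - 3  ⇒  -12p = -8  ⇒  p = 2/3.
For Player 1 to be willing to mix, Player 1 must be indifferent between B and A, which pins down Player 2's mix.
  Player 1's expected payoff from B: q·3 + (1−q)·(-4) = 7q - 4
  Player 1's expected payoff from A: q·(-2) + (1−q)·(-2) = -2
  7q - 4 = -2  ⇒  7q = 2  ⇒  q = 2/7.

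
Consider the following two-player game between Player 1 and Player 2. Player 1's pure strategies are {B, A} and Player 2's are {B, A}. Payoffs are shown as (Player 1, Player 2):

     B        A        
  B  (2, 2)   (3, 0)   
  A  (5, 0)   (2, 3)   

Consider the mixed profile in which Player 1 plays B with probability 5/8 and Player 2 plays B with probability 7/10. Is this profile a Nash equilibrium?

No

Given Player 1's mix p = 5/8, Player 2's payoff from B is 5/4 but from A is 9/8. Player 2 strictly prefers B, so Player 2 would not mix.
So the proposed profile is not a Nash equilibrium.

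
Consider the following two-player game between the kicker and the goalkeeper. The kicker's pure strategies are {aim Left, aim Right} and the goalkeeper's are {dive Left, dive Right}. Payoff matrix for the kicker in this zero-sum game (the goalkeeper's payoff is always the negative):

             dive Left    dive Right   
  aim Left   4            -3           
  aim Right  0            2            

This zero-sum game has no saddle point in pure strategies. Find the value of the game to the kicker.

v = 8/9

The goalkeeper's mix must leave the kicker indifferent between aim Left and aim Right.
  the kicker's expected payoff from aim Left: q·4 + (1−q)·(-3) = 7q - 3
  the kicker's expected payoff from aim Right: q·0 + (1−q)·2 = -2q + 2
  7q - 3 = -2q + 2  ⇒  9q = 5  ⇒  q = 5/9.
The value is the kicker's expected payoff against this mix (using aim Left): (5/9)·4 + (4/9)·(-3) = 8/9.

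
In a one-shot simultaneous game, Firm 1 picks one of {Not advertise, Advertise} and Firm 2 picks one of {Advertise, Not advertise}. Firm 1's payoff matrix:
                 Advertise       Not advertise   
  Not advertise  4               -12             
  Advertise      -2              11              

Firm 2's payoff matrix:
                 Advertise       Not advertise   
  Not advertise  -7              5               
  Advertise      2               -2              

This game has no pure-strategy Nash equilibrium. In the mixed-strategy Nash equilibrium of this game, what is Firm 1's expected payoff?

20/29

For Firm 1 to be willing to mix, Firm 1 must be indifferent between Not advertise and Advertise, which pins down Firm 2's mix.
  Firm 1's payoff from Not advertise: q·4 + (1−q)·(-12) = 16q - 12
  Firm 1's payoff from Advertise: q·(-2) + (1−q)·11 = -13q + 11
  16q - 12 = -13q + 11  ⇒  29q = 23  ⇒  q = 23/29.
At equilibrium Firm 1 is indifferent across rows, so Firm 1's payoff equals the payoff from Not advertise: (23/29)·4 + (6/29)·(-12) = 20/29.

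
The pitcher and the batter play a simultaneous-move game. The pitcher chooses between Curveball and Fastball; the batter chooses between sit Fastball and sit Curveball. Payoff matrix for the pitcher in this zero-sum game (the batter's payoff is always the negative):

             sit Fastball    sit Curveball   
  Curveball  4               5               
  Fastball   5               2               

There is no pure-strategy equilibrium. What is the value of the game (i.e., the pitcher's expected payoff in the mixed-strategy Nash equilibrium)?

For the pitcher to be willing to mix, the pitcher must be indifferent between Curveball and Fastball, which pins down the batter's mix.
  the pitcher's payoff from Curveball: q·4 + (1−q)·5 = -q + 5
  the pitcher's payoff from Fastball: q·5 + (1−q)·2 = 3q + 2
  -q + 5 = 3q + 2  ⇒  -4q = -3  ⇒  q = 3/4.
The value is the pitcher's expected payoff against this mix (using Curveball): (3/4)·4 + (1/4)·5 = 17/4.

v = 17/4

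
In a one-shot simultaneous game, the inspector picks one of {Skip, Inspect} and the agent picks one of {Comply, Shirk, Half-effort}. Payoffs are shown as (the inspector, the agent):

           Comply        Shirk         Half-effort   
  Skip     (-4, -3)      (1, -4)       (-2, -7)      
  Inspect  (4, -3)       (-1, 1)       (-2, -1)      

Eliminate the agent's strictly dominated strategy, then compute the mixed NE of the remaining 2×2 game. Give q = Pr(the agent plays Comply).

The agent's strategy Half-effort is strictly dominated by Shirk: -4 > -7 and 1 > -1. Eliminate Half-effort.
Set the inspector's expected payoff from Skip equal to that from Inspect:
  the inspector's payoff to Skip: q·(-4) + (1−q)·1 = -5q + 1
  the inspector's payoff to Inspect: q·4 + (1−q)·(-1) = 5q - 1
  -5q + 1 = 5q - 1  ⇒  -10q = -2  ⇒  q = 1/5.

q = 1/5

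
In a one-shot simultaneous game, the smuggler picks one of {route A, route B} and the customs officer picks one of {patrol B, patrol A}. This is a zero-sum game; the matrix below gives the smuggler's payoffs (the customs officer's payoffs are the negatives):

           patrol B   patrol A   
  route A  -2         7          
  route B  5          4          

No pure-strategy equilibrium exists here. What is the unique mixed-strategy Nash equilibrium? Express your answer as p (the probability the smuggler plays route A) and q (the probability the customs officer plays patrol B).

p = 1/10, q = 3/10

The smuggler's mix must leave the customs officer indifferent between patrol B and patrol A.
  the customs officer's payoff to patrol B: p·2 + (1−p)·(-5) = 7p - 5
  the customs officer's payoff to patrol A: p·(-7) + (1−p)·(-4) = -3p - 4
  7p - 5 = -3p - 4  ⇒  10p = 1  ⇒  p = 1/10.
The smuggler's indifference between route A and route B determines the customs officer's mixing probability q:
  the smuggler's payoff from route A: q·(-2) + (1−q)·7 = -9q + 7
  the smuggler's payoff from route B: q·5 + (1−q)·4 = q + 4
  -9q + 7 = q + 4  ⇒  -10q = -3  ⇒  q = 3/10.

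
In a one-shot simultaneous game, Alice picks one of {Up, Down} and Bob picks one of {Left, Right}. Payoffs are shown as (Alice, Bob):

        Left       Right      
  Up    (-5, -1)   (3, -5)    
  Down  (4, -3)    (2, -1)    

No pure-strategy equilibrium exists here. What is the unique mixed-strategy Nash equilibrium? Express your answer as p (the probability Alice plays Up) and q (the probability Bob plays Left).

p = 1/3, q = 1/10

Bob's indifference between Left and Right determines Alice's mixing probability p:
  Bob's payoff from Left: p·(-1) + (1−p)·(-3) = 2p - 3
  Bob's payoff from Right: p·(-5) + (1−p)·(-1) = -4p - 1
  2p - 3 = -4p - 1  ⇒  6p = 2  ⇒  p = 1/3.
In a mixed equilibrium Alice is indifferent between Up and Down; this condition fixes q.
  Alice's payoff from Up: q·(-5) + (1−q)·3 = -8q + 3
  Alice's payoff from Down: q·4 + (1−q)·2 = 2q + 2
  -8q + 3 = 2q + 2  ⇒  -10q = -1  ⇒  q = 1/10.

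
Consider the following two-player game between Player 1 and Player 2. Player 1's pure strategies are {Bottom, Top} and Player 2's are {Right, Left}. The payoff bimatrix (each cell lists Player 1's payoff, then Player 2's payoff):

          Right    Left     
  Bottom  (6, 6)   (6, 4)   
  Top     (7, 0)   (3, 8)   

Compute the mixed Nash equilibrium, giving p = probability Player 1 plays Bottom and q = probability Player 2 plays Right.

p = 4/5, q = 3/4

In a mixed equilibrium Player 2 is indifferent between Right and Left; this condition fixes p.
  Player 2's payoff to Right: p·6 + (1−p)·0 = 6p
  Player 2's payoff to Left: p·4 + (1−p)·8 = -4p + 8
  6p = -4p + 8  ⇒  10p = 8  ⇒  p = 4/5.
For Player 1 to be willing to mix, Player 1 must be indifferent between Bottom and Top, which pins down Player 2's mix.
  Player 1's payoff to Bottom: q·6 + (1−q)·6 = 6
  Player 1's payoff to Top: q·7 + (1−q)·3 = 4q + 3
  6 = 4q + 3  ⇒  -4q = -3  ⇒  q = 3/4.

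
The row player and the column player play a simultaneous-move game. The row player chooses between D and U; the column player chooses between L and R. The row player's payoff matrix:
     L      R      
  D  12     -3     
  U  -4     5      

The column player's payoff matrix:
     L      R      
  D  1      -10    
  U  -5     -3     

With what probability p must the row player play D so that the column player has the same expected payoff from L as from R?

p = 2/13

Set the column player's expected payoff from L equal to that from R:
  the column player's payoff to L: p·1 + (1−p)·(-5) = 6p - 5
  the column player's payoff to R: p·(-10) + (1−p)·(-3) = -7p - 3
  6p - 5 = -7p - 3  ⇒  13p = 2  ⇒  p = 2/13.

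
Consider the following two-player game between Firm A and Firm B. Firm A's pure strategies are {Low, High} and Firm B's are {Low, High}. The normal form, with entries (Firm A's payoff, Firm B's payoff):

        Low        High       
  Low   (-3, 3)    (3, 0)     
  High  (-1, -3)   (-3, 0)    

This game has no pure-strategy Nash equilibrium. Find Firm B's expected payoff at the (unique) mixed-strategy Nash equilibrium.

Set Firm B's expected payoff from Low equal to that from High:
  Firm B's expected payoff from Low: p·3 + (1−p)·(-3) = 6p - 3
  Firm B's expected payoff from High: p·0 + (1−p)·0 = 0
  6p - 3 = 0  ⇒  6p = 3  ⇒  p = 1/2.
At equilibrium Firm B is indifferent across columns, so Firm B's payoff equals the payoff from Low: (1/2)·3 + (1/2)·(-3) = 0.

0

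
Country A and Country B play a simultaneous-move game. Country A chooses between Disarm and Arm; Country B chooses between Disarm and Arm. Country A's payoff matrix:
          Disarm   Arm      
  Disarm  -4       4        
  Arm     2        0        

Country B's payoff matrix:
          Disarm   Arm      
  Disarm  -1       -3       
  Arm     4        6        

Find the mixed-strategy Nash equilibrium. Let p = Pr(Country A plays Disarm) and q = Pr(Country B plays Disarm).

Country B's indifference between Disarm and Arm determines Country A's mixing probability p:
  Country B's expected payoff from Disarm: p·(-1) + (1−p)·4 = -5p + 4
  Country B's expected payoff from Arm: p·(-3) + (1−p)·6 = -9p + 6
  -5p + 4 = -9p + 6  ⇒  4p = 2  ⇒  p = 1/2.
Country B's mix must leave Country A indifferent between Disarm and Arm.
  Country A's payoff to Disarm: q·(-4) + (1−q)·4 = -8q + 4
  Country A's payoff to Arm: q·2 + (1−q)·0 = 2q
  -8q + 4 = 2q  ⇒  -10q = -4  ⇒  q = 2/5.

p = 1/2, q = 2/5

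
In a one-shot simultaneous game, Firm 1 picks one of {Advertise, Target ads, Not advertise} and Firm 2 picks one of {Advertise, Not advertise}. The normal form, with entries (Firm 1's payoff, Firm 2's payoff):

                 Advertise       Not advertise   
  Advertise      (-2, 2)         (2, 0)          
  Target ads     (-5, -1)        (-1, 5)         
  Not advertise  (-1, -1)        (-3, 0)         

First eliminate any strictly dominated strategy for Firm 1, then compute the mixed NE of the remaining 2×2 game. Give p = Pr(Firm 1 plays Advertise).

Firm 1's strategy Target ads is strictly dominated by Advertise: -2 > -5 and 2 > -1. Eliminate Target ads.
For Firm 2 to be willing to mix, Firm 2 must be indifferent between Advertise and Not advertise, which pins down Firm 1's mix.
  Firm 2's payoff to Advertise: p·2 + (1−p)·(-1) = 3p - 1
  Firm 2's payoff to Not advertise: p·0 + (1−p)·0 = 0
  3p - 1 = 0  ⇒  3p = 1  ⇒  p = 1/3.

p = 1/3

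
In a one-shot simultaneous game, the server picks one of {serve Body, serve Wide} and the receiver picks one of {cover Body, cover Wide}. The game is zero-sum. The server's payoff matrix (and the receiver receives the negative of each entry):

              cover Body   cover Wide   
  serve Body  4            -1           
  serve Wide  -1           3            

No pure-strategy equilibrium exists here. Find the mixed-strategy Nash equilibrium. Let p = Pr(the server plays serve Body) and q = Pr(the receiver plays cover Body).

p = 4/9, q = 4/9

The receiver's indifference between cover Body and cover Wide determines the server's mixing probability p:
  the receiver's payoff to cover Body: p·(-4) + (1−p)·1 = -5p + 1
  the receiver's payoff to cover Wide: p·1 + (1−p)·(-3) = 4p - 3
  -5p + 1 = 4p - 3  ⇒  -9p = -4  ⇒  p = 4/9.
For the server to be willing to mix, the server must be indifferent between serve Body and serve Wide, which pins down the receiver's mix.
  the server's payoff to serve Body: q·4 + (1−q)·(-1) = 5q - 1
  the server's payoff to serve Wide: q·(-1) + (1−q)·3 = -4q + 3
  5q - 1 = -4q + 3  ⇒  9q = 4  ⇒  q = 4/9.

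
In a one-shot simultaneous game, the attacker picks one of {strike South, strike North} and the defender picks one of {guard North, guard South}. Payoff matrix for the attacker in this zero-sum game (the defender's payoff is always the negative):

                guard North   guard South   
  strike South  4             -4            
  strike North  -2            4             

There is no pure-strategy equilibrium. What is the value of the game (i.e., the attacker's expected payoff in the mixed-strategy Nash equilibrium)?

v = 4/7

In a mixed equilibrium the attacker is indifferent between strike South and strike North; this condition fixes q.
  the attacker's payoff to strike South: q·4 + (1−q)·(-4) = 8q - 4
  the attacker's payoff to strike North: q·(-2) + (1−q)·4 = -6q + 4
  8q - 4 = -6q + 4  ⇒  14q = 8  ⇒  q = 4/7.
The value is the attacker's expected payoff against this mix (using strike South): (4/7)·4 + (3/7)·(-4) = 4/7.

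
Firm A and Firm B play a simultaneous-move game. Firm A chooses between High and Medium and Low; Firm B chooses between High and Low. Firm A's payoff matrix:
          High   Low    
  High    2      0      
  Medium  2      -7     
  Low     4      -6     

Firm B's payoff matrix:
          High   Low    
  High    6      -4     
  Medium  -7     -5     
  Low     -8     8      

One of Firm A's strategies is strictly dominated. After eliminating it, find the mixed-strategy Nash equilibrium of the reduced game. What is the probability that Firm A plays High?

p = 8/13

Firm A's strategy Medium is strictly dominated by Low: 4 > 2 and -6 > -7. Eliminate Medium.
Set Firm B's expected payoff from High equal to that from Low:
  Firm B's payoff from High: p·6 + (1−p)·(-8) = 14p - 8
  Firm B's payoff from Low: p·(-4) + (1−p)·8 = -12p + 8
  14p - 8 = -12p + 8  ⇒  26p = 16  ⇒  p = 8/13.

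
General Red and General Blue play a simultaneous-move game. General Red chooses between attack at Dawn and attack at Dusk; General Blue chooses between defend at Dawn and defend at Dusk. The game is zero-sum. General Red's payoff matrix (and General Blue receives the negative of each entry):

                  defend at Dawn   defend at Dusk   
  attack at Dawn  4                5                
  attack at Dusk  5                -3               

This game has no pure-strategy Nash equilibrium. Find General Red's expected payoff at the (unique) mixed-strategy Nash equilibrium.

37/9

General Red's indifference between attack at Dawn and attack at Dusk determines General Blue's mixing probability q:
  General Red's expected payoff from attack at Dawn: q·4 + (1−q)·5 = -q + 5
  General Red's expected payoff from attack at Dusk: q·5 + (1−q)·(-3) = 8q - 3
  -q + 5 = 8q - 3  ⇒  -9q = -8  ⇒  q = 8/9.
At equilibrium General Red is indifferent across rows, so General Red's payoff equals the payoff from attack at Dawn: (8/9)·4 + (1/9)·5 = 37/9.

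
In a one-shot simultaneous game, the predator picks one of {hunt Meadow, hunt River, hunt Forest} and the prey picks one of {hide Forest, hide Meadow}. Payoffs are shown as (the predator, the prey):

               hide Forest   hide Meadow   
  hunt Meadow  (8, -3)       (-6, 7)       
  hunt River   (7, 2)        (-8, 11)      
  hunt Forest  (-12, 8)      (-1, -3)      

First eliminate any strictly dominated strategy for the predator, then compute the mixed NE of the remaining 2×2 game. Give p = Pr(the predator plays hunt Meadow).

p = 11/21

The predator's strategy hunt River is strictly dominated by hunt Meadow: 8 > 7 and -6 > -8. Eliminate hunt River.
The predator's mix must leave the prey indifferent between hide Forest and hide Meadow.
  the prey's expected payoff from hide Forest: p·(-3) + (1−p)·8 = -11p + 8
  the prey's expected payoff from hide Meadow: p·7 + (1−p)·(-3) = 10p - 3
  -11p + 8 = 10p - 3  ⇒  -21p = -11  ⇒  p = 11/21.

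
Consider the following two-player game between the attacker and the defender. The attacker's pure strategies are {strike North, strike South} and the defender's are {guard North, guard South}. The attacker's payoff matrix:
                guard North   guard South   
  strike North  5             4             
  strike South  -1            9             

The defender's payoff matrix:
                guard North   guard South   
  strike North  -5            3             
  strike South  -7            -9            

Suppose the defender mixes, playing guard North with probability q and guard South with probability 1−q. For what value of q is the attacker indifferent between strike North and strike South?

q = 5/11

The attacker's indifference between strike North and strike South determines the defender's mixing probability q:
  the attacker's expected payoff from strike North: q·5 + (1−q)·4 = q + 4
  the attacker's expected payoff from strike South: q·(-1) + (1−q)·9 = -10q + 9
  q + 4 = -10q + 9  ⇒  11q = 5  ⇒  q = 5/11.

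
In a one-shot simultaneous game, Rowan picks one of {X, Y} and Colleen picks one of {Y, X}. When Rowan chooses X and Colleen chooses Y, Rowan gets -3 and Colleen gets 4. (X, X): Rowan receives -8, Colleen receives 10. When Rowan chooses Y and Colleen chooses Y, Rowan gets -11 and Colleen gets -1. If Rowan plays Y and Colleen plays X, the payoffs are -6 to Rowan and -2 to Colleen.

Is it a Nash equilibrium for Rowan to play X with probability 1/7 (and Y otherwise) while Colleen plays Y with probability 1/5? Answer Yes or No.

Check Colleen's indifference given Rowan's mix p = 1/7:
  payoff from Y = -2/7; payoff from X = -2/7 — equal.
Check Rowan's indifference given Colleen's mix q = 1/5:
  payoff from X = -7; payoff from Y = -7 — equal.
Both players are indifferent, so neither can profitably deviate.

Yes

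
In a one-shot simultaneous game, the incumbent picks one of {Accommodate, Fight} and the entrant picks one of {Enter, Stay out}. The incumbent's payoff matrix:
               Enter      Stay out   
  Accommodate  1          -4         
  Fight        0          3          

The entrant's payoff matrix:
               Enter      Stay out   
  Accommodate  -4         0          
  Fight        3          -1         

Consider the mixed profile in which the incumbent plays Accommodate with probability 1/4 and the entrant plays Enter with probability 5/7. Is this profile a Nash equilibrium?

No

Given the incumbent's mix p = 1/4, the entrant's payoff from Enter is 5/4 but from Stay out is -3/4. The entrant strictly prefers Enter, so the entrant would not mix.
So the proposed profile is not a Nash equilibrium.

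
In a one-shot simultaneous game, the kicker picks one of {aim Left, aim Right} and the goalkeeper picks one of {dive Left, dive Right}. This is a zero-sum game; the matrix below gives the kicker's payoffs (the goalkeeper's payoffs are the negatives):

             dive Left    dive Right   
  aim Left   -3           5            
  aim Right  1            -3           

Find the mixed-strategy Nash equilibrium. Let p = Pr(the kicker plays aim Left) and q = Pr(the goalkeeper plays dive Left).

p = 1/3, q = 2/3

In a mixed equilibrium the goalkeeper is indifferent between dive Left and dive Right; this condition fixes p.
  the goalkeeper's payoff to dive Left: p·3 + (1−p)·(-1) = 4p - 1
  the goalkeeper's payoff to dive Right: p·(-5) + (1−p)·3 = -8p + 3
  4p - 1 = -8p + 3  ⇒  12p = 4  ⇒  p = 1/3.
In a mixed equilibrium the kicker is indifferent between aim Left and aim Right; this condition fixes q.
  the kicker's payoff to aim Left: q·(-3) + (1−q)·5 = -8q + 5
  the kicker's payoff to aim Right: q·1 + (1−q)·(-3) = 4q - 3
  -8q + 5 = 4q - 3  ⇒  -12q = -8  ⇒  q = 2/3.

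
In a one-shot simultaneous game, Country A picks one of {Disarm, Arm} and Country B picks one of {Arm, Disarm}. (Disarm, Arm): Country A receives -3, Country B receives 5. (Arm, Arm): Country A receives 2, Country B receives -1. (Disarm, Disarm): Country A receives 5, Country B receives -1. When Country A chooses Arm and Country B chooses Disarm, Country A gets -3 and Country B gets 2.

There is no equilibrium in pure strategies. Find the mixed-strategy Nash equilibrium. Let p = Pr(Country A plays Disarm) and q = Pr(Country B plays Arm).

For Country B to be willing to mix, Country B must be indifferent between Arm and Disarm, which pins down Country A's mix.
  Country B's payoff to Arm: p·5 + (1−p)·(-1) = 6p - 1
  Country B's payoff to Disarm: p·(-1) + (1−p)·2 = -3p + 2
  6p - 1 = -3p + 2  ⇒  9p = 3  ⇒  p = 1/3.
Set Country A's expected payoff from Disarm equal to that from Arm:
  Country A's payoff to Disarm: q·(-3) + (1−q)·5 = -8q + 5
  Country A's payoff to Arm: q·2 + (1−q)·(-3) = 5q - 3
  -8q + 5 = 5q - 3  ⇒  -13q = -8  ⇒  q = 8/13.

p = 1/3, q = 8/13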